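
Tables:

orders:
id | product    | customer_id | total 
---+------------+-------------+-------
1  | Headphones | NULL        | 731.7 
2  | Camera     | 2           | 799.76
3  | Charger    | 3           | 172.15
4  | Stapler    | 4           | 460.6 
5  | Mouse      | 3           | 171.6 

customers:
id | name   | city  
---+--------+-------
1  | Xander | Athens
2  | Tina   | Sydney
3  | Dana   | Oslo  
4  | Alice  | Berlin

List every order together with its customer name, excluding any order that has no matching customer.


INNER JOIN keeps only orders rows whose customer_id matches an id in customers. Walk through each order:
  - order 1 (Headphones): customer_id=NULL, no match -> dropped
  - order 2 (Camera): customer_id=2 -> matches Tina
  - order 3 (Charger): customer_id=3 -> matches Dana
  - order 4 (Stapler): customer_id=4 -> matches Alice
  - order 5 (Mouse): customer_id=3 -> matches Dana
So 1 of 5 rows is dropped.

SQL:
SELECT a.product, b.name AS customer
FROM orders a
INNER JOIN customers b ON a.customer_id = b.id

Result:
product | customer
--------+---------
Camera  | Tina    
Charger | Dana    
Stapler | Alice   
Mouse   | Dana    


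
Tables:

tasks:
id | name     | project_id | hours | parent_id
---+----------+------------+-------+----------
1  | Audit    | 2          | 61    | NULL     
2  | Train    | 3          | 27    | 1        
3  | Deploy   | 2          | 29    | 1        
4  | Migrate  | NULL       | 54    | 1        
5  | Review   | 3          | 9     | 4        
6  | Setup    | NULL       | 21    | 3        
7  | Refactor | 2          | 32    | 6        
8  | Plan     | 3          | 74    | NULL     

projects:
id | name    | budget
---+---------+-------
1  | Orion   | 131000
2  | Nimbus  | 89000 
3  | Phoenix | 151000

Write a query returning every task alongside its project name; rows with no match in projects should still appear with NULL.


LEFT JOIN keeps every row from tasks (the left table); where project_id has no match in projects, the project columns become NULL. Walk through each task:
  - task 1 (Audit): project_id=2 -> matches Nimbus
  - task 2 (Train): project_id=3 -> matches Phoenix
  - task 3 (Deploy): project_id=2 -> matches Nimbus
  - task 4 (Migrate): project_id=NULL, no match -> kept with NULL
  - task 5 (Review): project_id=3 -> matches Phoenix
  - task 6 (Setup): project_id=NULL, no match -> kept with NULL
  - task 7 (Refactor): project_id=2 -> matches Nimbus
  - task 8 (Plan): project_id=3 -> matches Phoenix
All 8 rows appear; 2 have NULL project.

SQL:
SELECT a.name, b.name AS project
FROM tasks a
LEFT JOIN projects b ON a.project_id = b.id

Result:
name     | project
---------+--------
Audit    | Nimbus 
Train    | Phoenix
Deploy   | Nimbus 
Migrate  | NULL   
Review   | Phoenix
Setup    | NULL   
Refactor | Nimbus 
Plan     | Phoenix


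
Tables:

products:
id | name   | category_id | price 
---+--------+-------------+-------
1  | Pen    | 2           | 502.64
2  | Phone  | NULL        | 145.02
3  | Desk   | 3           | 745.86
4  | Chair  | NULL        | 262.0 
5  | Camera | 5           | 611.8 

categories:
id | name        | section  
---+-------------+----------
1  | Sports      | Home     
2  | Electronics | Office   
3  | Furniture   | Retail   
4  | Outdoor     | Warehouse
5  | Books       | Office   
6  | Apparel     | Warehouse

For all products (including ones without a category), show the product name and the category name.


LEFT JOIN keeps every row from products (the left table); where category_id has no match in categories, the category columns become NULL. Walk through each product:
  - product 1 (Pen): category_id=2 -> matches Electronics
  - product 2 (Phone): category_id=NULL, no match -> kept with NULL
  - product 3 (Desk): category_id=3 -> matches Furniture
  - product 4 (Chair): category_id=NULL, no match -> kept with NULL
  - product 5 (Camera): category_id=5 -> matches Books
All 5 rows appear; 2 have NULL category.

SQL:
SELECT a.name, b.name AS category
FROM products a
LEFT JOIN categories b ON a.category_id = b.id

Result:
name   | category   
-------+------------
Pen    | Electronics
Phone  | NULL       
Desk   | Furniture  
Chair  | NULL       
Camera | Books      


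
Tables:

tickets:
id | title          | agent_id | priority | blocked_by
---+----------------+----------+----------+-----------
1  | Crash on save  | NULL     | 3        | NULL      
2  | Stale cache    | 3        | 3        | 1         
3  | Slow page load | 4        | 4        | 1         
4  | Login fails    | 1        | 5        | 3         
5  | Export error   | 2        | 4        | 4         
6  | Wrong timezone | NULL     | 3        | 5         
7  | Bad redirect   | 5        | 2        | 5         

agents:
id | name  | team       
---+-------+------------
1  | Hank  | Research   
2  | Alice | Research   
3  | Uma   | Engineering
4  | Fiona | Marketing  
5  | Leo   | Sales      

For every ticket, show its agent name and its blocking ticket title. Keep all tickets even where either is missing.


Two LEFT JOINs from the same base table tickets: one to agents via agent_id, one to tickets itself via blocked_by. Both are LEFT so every ticket is preserved.
Match against agents:
  - ticket 1 (Crash on save): agent_id=NULL, no match -> kept with NULL
  - ticket 2 (Stale cache): agent_id=3 -> matches Uma
  - ticket 3 (Slow page load): agent_id=4 -> matches Fiona
  - ticket 4 (Login fails): agent_id=1 -> matches Hank
  - ticket 5 (Export error): agent_id=2 -> matches Alice
  - ticket 6 (Wrong timezone): agent_id=NULL, no match -> kept with NULL
  - ticket 7 (Bad redirect): agent_id=5 -> matches Leo
Match against tickets (self):
  - ticket 1 (Crash on save): blocked_by=NULL -> NULL
  - ticket 2 (Stale cache): blocked_by=1 -> Crash on save
  - ticket 3 (Slow page load): blocked_by=1 -> Crash on save
  - ticket 4 (Login fails): blocked_by=3 -> Slow page load
  - ticket 5 (Export error): blocked_by=4 -> Login fails
  - ticket 6 (Wrong timezone): blocked_by=5 -> Export error
  - ticket 7 (Bad redirect): blocked_by=5 -> Export error

SQL:
SELECT a.title, b.name AS agent, c.title AS blocked_by
FROM tickets a
LEFT JOIN agents b ON a.agent_id = b.id
LEFT JOIN tickets c ON a.blocked_by = c.id

Result:
title          | agent | blocked_by    
---------------+-------+---------------
Crash on save  | NULL  | NULL          
Stale cache    | Uma   | Crash on save 
Slow page load | Fiona | Crash on save 
Login fails    | Hank  | Slow page load
Export error   | Alice | Login fails   
Wrong timezone | NULL  | Export error  
Bad redirect   | Leo   | Export error  


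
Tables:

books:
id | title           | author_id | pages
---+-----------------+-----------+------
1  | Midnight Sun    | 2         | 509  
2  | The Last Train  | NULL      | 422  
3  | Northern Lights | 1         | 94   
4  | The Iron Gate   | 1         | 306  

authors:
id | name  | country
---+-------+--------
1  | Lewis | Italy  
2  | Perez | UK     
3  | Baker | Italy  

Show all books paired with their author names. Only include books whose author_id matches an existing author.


INNER JOIN keeps only books rows whose author_id matches an id in authors. Walk through each book:
  - book 1 (Midnight Sun): author_id=2 -> matches Perez
  - book 2 (The Last Train): author_id=NULL, no match -> dropped
  - book 3 (Northern Lights): author_id=1 -> matches Lewis
  - book 4 (The Iron Gate): author_id=1 -> matches Lewis
So 1 of 4 rows is dropped.

SQL:
SELECT a.title, b.name AS author
FROM books a
INNER JOIN authors b ON a.author_id = b.id

Result:
title           | author
----------------+-------
Midnight Sun    | Perez 
Northern Lights | Lewis 
The Iron Gate   | Lewis 


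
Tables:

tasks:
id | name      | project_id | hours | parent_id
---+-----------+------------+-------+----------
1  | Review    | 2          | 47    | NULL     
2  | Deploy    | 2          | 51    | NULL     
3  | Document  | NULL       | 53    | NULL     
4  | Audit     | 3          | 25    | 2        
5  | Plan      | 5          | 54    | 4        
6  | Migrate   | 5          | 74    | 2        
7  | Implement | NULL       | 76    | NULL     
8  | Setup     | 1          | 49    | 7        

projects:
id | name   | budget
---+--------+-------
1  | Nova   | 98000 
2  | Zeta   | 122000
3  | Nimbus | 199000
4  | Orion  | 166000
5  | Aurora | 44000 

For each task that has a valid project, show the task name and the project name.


INNER JOIN keeps only tasks rows whose project_id matches an id in projects. Walk through each task:
  - task 1 (Review): project_id=2 -> matches Zeta
  - task 2 (Deploy): project_id=2 -> matches Zeta
  - task 3 (Document): project_id=NULL, no match -> dropped
  - task 4 (Audit): project_id=3 -> matches Nimbus
  - task 5 (Plan): project_id=5 -> matches Aurora
  - task 6 (Migrate): project_id=5 -> matches Aurora
  - task 7 (Implement): project_id=NULL, no match -> dropped
  - task 8 (Setup): project_id=1 -> matches Nova
So 2 of 8 rows are dropped.

SQL:
SELECT a.name, b.name AS project
FROM tasks a
INNER JOIN projects b ON a.project_id = b.id

Result:
name    | project
--------+--------
Review  | Zeta   
Deploy  | Zeta   
Audit   | Nimbus 
Plan    | Aurora 
Migrate | Aurora 
Setup   | Nova   


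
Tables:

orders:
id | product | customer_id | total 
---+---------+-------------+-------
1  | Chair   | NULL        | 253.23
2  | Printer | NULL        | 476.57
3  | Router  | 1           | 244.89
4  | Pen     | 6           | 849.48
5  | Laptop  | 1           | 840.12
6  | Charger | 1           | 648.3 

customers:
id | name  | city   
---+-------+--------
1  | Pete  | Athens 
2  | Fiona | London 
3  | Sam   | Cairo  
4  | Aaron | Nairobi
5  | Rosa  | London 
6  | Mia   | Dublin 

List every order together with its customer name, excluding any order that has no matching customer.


INNER JOIN keeps only orders rows whose customer_id matches an id in customers. Walk through each order:
  - order 1 (Chair): customer_id=NULL, no match -> dropped
  - order 2 (Printer): customer_id=NULL, no match -> dropped
  - order 3 (Router): customer_id=1 -> matches Pete
  - order 4 (Pen): customer_id=6 -> matches Mia
  - order 5 (Laptop): customer_id=1 -> matches Pete
  - order 6 (Charger): customer_id=1 -> matches Pete
So 2 of 6 rows are dropped.

SQL:
SELECT a.product, b.name AS customer
FROM orders a
INNER JOIN customers b ON a.customer_id = b.id

Result:
product | customer
--------+---------
Router  | Pete    
Pen     | Mia     
Laptop  | Pete    
Charger | Pete    


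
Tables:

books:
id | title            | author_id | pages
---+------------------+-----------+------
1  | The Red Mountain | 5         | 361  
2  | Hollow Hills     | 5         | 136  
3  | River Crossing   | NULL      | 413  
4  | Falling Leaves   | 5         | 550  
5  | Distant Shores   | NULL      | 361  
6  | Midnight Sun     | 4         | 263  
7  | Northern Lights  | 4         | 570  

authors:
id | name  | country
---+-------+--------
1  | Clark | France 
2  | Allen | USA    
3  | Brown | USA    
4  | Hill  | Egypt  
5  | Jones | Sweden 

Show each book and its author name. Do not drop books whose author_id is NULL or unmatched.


LEFT JOIN keeps every row from books (the left table); where author_id has no match in authors, the author columns become NULL. Walk through each book:
  - book 1 (The Red Mountain): author_id=5 -> matches Jones
  - book 2 (Hollow Hills): author_id=5 -> matches Jones
  - book 3 (River Crossing): author_id=NULL, no match -> kept with NULL
  - book 4 (Falling Leaves): author_id=5 -> matches Jones
  - book 5 (Distant Shores): author_id=NULL, no match -> kept with NULL
  - book 6 (Midnight Sun): author_id=4 -> matches Hill
  - book 7 (Northern Lights): author_id=4 -> matches Hill
All 7 rows appear; 2 have NULL author.

SQL:
SELECT a.title, b.name AS author
FROM books a
LEFT JOIN authors b ON a.author_id = b.id

Result:
title            | author
-----------------+-------
The Red Mountain | Jones 
Hollow Hills     | Jones 
River Crossing   | NULL  
Falling Leaves   | Jones 
Distant Shores   | NULL  
Midnight Sun     | Hill  
Northern Lights  | Hill  


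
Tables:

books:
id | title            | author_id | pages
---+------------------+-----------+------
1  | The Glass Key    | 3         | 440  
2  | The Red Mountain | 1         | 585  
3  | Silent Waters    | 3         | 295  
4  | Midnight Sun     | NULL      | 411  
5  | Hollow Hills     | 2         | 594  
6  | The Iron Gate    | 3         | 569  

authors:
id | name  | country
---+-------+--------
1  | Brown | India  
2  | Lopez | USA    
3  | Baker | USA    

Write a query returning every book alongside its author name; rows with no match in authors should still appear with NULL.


LEFT JOIN keeps every row from books (the left table); where author_id has no match in authors, the author columns become NULL. Walk through each book:
  - book 1 (The Glass Key): author_id=3 -> matches Baker
  - book 2 (The Red Mountain): author_id=1 -> matches Brown
  - book 3 (Silent Waters): author_id=3 -> matches Baker
  - book 4 (Midnight Sun): author_id=NULL, no match -> kept with NULL
  - book 5 (Hollow Hills): author_id=2 -> matches Lopez
  - book 6 (The Iron Gate): author_id=3 -> matches Baker
All 6 rows appear; 1 has NULL author.

SQL:
SELECT a.title, b.name AS author
FROM books a
LEFT JOIN authors b ON a.author_id = b.id

Result:
title            | author
-----------------+-------
The Glass Key    | Baker 
The Red Mountain | Brown 
Silent Waters    | Baker 
Midnight Sun     | NULL  
Hollow Hills     | Lopez 
The Iron Gate    | Baker 


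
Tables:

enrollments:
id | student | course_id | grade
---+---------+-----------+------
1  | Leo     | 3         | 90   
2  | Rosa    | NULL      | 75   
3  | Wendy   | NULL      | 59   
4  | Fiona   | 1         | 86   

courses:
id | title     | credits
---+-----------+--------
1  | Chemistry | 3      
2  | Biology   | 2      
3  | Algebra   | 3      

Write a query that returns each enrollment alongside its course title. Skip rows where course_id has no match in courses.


INNER JOIN keeps only enrollments rows whose course_id matches an id in courses. Walk through each enrollment:
  - enrollment 1 (Leo): course_id=3 -> matches Algebra
  - enrollment 2 (Rosa): course_id=NULL, no match -> dropped
  - enrollment 3 (Wendy): course_id=NULL, no match -> dropped
  - enrollment 4 (Fiona): course_id=1 -> matches Chemistry
So 2 of 4 rows are dropped.

SQL:
SELECT a.student, b.title AS course
FROM enrollments a
INNER JOIN courses b ON a.course_id = b.id

Result:
student | course   
--------+----------
Leo     | Algebra  
Fiona   | Chemistry


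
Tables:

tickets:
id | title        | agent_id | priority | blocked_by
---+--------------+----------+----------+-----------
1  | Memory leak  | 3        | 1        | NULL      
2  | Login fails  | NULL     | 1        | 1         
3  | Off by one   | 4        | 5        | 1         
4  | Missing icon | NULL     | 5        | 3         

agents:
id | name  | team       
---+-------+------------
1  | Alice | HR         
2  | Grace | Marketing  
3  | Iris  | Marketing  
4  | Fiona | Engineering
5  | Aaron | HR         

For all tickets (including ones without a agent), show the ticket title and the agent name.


LEFT JOIN keeps every row from tickets (the left table); where agent_id has no match in agents, the agent columns become NULL. Walk through each ticket:
  - ticket 1 (Memory leak): agent_id=3 -> matches Iris
  - ticket 2 (Login fails): agent_id=NULL, no match -> kept with NULL
  - ticket 3 (Off by one): agent_id=4 -> matches Fiona
  - ticket 4 (Missing icon): agent_id=NULL, no match -> kept with NULL
All 4 rows appear; 2 have NULL agent.

SQL:
SELECT a.title, b.name AS agent
FROM tickets a
LEFT JOIN agents b ON a.agent_id = b.id

Result:
title        | agent
-------------+------
Memory leak  | Iris 
Login fails  | NULL 
Off by one   | Fiona
Missing icon | NULL 


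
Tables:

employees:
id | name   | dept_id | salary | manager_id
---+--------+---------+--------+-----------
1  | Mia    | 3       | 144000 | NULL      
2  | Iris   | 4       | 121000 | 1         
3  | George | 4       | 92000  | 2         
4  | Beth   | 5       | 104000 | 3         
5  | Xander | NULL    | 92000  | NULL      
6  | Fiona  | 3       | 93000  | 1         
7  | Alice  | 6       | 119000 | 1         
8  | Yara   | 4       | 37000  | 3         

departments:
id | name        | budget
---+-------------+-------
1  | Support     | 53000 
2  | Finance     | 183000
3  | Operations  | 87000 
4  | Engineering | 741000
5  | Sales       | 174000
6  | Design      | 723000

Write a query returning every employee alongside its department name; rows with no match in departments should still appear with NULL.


LEFT JOIN keeps every row from employees (the left table); where dept_id has no match in departments, the department columns become NULL. Walk through each employee:
  - employee 1 (Mia): dept_id=3 -> matches Operations
  - employee 2 (Iris): dept_id=4 -> matches Engineering
  - employee 3 (George): dept_id=4 -> matches Engineering
  - employee 4 (Beth): dept_id=5 -> matches Sales
  - employee 5 (Xander): dept_id=NULL, no match -> kept with NULL
  - employee 6 (Fiona): dept_id=3 -> matches Operations
  - employee 7 (Alice): dept_id=6 -> matches Design
  - employee 8 (Yara): dept_id=4 -> matches Engineering
All 8 rows appear; 1 has NULL department.

SQL:
SELECT a.name, b.name AS department
FROM employees a
LEFT JOIN departments b ON a.dept_id = b.id

Result:
name   | department 
-------+------------
Mia    | Operations 
Iris   | Engineering
George | Engineering
Beth   | Sales      
Xander | NULL       
Fiona  | Operations 
Alice  | Design     
Yara   | Engineering


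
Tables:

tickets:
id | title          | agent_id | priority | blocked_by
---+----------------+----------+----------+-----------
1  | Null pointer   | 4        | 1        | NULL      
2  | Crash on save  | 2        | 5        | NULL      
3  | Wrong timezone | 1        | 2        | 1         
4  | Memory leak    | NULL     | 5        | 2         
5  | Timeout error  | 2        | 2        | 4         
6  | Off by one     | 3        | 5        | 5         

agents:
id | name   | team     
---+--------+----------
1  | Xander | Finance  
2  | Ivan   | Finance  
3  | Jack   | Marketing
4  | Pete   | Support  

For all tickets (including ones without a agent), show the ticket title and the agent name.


LEFT JOIN keeps every row from tickets (the left table); where agent_id has no match in agents, the agent columns become NULL. Walk through each ticket:
  - ticket 1 (Null pointer): agent_id=4 -> matches Pete
  - ticket 2 (Crash on save): agent_id=2 -> matches Ivan
  - ticket 3 (Wrong timezone): agent_id=1 -> matches Xander
  - ticket 4 (Memory leak): agent_id=NULL, no match -> kept with NULL
  - ticket 5 (Timeout error): agent_id=2 -> matches Ivan
  - ticket 6 (Off by one): agent_id=3 -> matches Jack
All 6 rows appear; 1 has NULL agent.

SQL:
SELECT a.title, b.name AS agent
FROM tickets a
LEFT JOIN agents b ON a.agent_id = b.id

Result:
title          | agent 
---------------+-------
Null pointer   | Pete  
Crash on save  | Ivan  
Wrong timezone | Xander
Memory leak    | NULL  
Timeout error  | Ivan  
Off by one     | Jack  


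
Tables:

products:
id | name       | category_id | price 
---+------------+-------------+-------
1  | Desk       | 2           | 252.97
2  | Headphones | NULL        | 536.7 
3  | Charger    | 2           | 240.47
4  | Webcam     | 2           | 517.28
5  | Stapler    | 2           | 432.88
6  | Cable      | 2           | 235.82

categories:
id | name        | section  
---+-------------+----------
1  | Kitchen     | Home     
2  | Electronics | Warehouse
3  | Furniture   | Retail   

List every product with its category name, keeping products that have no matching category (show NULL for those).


LEFT JOIN keeps every row from products (the left table); where category_id has no match in categories, the category columns become NULL. Walk through each product:
  - product 1 (Desk): category_id=2 -> matches Electronics
  - product 2 (Headphones): category_id=NULL, no match -> kept with NULL
  - product 3 (Charger): category_id=2 -> matches Electronics
  - product 4 (Webcam): category_id=2 -> matches Electronics
  - product 5 (Stapler): category_id=2 -> matches Electronics
  - product 6 (Cable): category_id=2 -> matches Electronics
All 6 rows appear; 1 has NULL category.

SQL:
SELECT a.name, b.name AS category
FROM products a
LEFT JOIN categories b ON a.category_id = b.id

Result:
name       | category   
-----------+------------
Desk       | Electronics
Headphones | NULL       
Charger    | Electronics
Webcam     | Electronics
Stapler    | Electronics
Cable      | Electronics


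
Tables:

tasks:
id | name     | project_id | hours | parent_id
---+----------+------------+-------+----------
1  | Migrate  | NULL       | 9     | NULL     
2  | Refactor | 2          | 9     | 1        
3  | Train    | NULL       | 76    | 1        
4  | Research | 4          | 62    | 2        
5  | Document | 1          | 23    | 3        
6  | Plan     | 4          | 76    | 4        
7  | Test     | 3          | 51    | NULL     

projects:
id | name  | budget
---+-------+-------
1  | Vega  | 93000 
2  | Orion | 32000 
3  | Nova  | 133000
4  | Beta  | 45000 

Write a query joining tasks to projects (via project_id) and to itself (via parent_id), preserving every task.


Two LEFT JOINs from the same base table tasks: one to projects via project_id, one to tasks itself via parent_id. Both are LEFT so every task is preserved.
Match against projects:
  - task 1 (Migrate): project_id=NULL, no match -> kept with NULL
  - task 2 (Refactor): project_id=2 -> matches Orion
  - task 3 (Train): project_id=NULL, no match -> kept with NULL
  - task 4 (Research): project_id=4 -> matches Beta
  - task 5 (Document): project_id=1 -> matches Vega
  - task 6 (Plan): project_id=4 -> matches Beta
  - task 7 (Test): project_id=3 -> matches Nova
Match against tasks (self):
  - task 1 (Migrate): parent_id=NULL -> NULL
  - task 2 (Refactor): parent_id=1 -> Migrate
  - task 3 (Train): parent_id=1 -> Migrate
  - task 4 (Research): parent_id=2 -> Refactor
  - task 5 (Document): parent_id=3 -> Train
  - task 6 (Plan): parent_id=4 -> Research
  - task 7 (Test): parent_id=NULL -> NULL

SQL:
SELECT a.name, b.name AS project, c.name AS parent
FROM tasks a
LEFT JOIN projects b ON a.project_id = b.id
LEFT JOIN tasks c ON a.parent_id = c.id

Result:
name     | project | parent  
---------+---------+---------
Migrate  | NULL    | NULL    
Refactor | Orion   | Migrate 
Train    | NULL    | Migrate 
Research | Beta    | Refactor
Document | Vega    | Train   
Plan     | Beta    | Research
Test     | Nova    | NULL    


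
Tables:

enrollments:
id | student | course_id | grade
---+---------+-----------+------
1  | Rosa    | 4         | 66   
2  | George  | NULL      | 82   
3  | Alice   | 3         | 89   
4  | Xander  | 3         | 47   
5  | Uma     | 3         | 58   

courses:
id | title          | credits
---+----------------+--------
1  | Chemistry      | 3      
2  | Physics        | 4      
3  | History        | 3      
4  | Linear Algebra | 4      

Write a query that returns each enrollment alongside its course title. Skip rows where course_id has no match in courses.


INNER JOIN keeps only enrollments rows whose course_id matches an id in courses. Walk through each enrollment:
  - enrollment 1 (Rosa): course_id=4 -> matches Linear Algebra
  - enrollment 2 (George): course_id=NULL, no match -> dropped
  - enrollment 3 (Alice): course_id=3 -> matches History
  - enrollment 4 (Xander): course_id=3 -> matches History
  - enrollment 5 (Uma): course_id=3 -> matches History
So 1 of 5 rows is dropped.

SQL:
SELECT a.student, b.title AS course
FROM enrollments a
INNER JOIN courses b ON a.course_id = b.id

Result:
student | course        
--------+---------------
Rosa    | Linear Algebra
Alice   | History       
Xander  | History       
Uma     | History       


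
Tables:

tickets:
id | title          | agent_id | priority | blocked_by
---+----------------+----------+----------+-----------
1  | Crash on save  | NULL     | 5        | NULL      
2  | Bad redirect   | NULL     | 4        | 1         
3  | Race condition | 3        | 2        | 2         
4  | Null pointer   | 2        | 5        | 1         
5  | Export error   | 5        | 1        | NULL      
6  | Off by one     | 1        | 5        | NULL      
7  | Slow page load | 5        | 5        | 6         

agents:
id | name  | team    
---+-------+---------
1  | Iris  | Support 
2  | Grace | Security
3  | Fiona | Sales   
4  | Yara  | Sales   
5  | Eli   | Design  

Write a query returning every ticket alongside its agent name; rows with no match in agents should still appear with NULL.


LEFT JOIN keeps every row from tickets (the left table); where agent_id has no match in agents, the agent columns become NULL. Walk through each ticket:
  - ticket 1 (Crash on save): agent_id=NULL, no match -> kept with NULL
  - ticket 2 (Bad redirect): agent_id=NULL, no match -> kept with NULL
  - ticket 3 (Race condition): agent_id=3 -> matches Fiona
  - ticket 4 (Null pointer): agent_id=2 -> matches Grace
  - ticket 5 (Export error): agent_id=5 -> matches Eli
  - ticket 6 (Off by one): agent_id=1 -> matches Iris
  - ticket 7 (Slow page load): agent_id=5 -> matches Eli
All 7 rows appear; 2 have NULL agent.

SQL:
SELECT a.title, b.name AS agent
FROM tickets a
LEFT JOIN agents b ON a.agent_id = b.id

Result:
title          | agent
---------------+------
Crash on save  | NULL 
Bad redirect   | NULL 
Race condition | Fiona
Null pointer   | Grace
Export error   | Eli  
Off by one     | Iris 
Slow page load | Eli  


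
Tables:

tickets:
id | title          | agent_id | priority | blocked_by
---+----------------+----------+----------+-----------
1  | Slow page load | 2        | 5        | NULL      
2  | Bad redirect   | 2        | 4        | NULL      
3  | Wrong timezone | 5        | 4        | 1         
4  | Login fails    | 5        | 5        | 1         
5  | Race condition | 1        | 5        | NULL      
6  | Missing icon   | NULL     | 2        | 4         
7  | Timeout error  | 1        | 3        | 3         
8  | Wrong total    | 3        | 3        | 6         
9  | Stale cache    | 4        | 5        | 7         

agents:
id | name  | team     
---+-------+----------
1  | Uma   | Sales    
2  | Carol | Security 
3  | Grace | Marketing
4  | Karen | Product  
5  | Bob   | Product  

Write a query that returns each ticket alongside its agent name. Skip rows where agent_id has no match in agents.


INNER JOIN keeps only tickets rows whose agent_id matches an id in agents. Walk through each ticket:
  - ticket 1 (Slow page load): agent_id=2 -> matches Carol
  - ticket 2 (Bad redirect): agent_id=2 -> matches Carol
  - ticket 3 (Wrong timezone): agent_id=5 -> matches Bob
  - ticket 4 (Login fails): agent_id=5 -> matches Bob
  - ticket 5 (Race condition): agent_id=1 -> matches Uma
  - ticket 6 (Missing icon): agent_id=NULL, no match -> dropped
  - ticket 7 (Timeout error): agent_id=1 -> matches Uma
  - ticket 8 (Wrong total): agent_id=3 -> matches Grace
  - ticket 9 (Stale cache): agent_id=4 -> matches Karen
So 1 of 9 rows is dropped.

SQL:
SELECT a.title, b.name AS agent
FROM tickets a
INNER JOIN agents b ON a.agent_id = b.id

Result:
title          | agent
---------------+------
Slow page load | Carol
Bad redirect   | Carol
Wrong timezone | Bob  
Login fails    | Bob  
Race condition | Uma  
Timeout error  | Uma  
Wrong total    | Grace
Stale cache    | Karen


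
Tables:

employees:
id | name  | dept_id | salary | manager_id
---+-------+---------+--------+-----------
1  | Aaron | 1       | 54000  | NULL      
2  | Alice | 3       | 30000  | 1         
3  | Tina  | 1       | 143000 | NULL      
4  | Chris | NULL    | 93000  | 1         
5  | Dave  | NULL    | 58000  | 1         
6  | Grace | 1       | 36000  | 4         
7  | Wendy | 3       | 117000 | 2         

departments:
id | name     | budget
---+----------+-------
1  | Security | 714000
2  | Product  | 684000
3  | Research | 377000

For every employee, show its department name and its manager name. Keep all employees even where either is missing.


Two LEFT JOINs from the same base table employees: one to departments via dept_id, one to employees itself via manager_id. Both are LEFT so every employee is preserved.
Match against departments:
  - employee 1 (Aaron): dept_id=1 -> matches Security
  - employee 2 (Alice): dept_id=3 -> matches Research
  - employee 3 (Tina): dept_id=1 -> matches Security
  - employee 4 (Chris): dept_id=NULL, no match -> kept with NULL
  - employee 5 (Dave): dept_id=NULL, no match -> kept with NULL
  - employee 6 (Grace): dept_id=1 -> matches Security
  - employee 7 (Wendy): dept_id=3 -> matches Research
Match against employees (self):
  - employee 1 (Aaron): manager_id=NULL -> NULL
  - employee 2 (Alice): manager_id=1 -> Aaron
  - employee 3 (Tina): manager_id=NULL -> NULL
  - employee 4 (Chris): manager_id=1 -> Aaron
  - employee 5 (Dave): manager_id=1 -> Aaron
  - employee 6 (Grace): manager_id=4 -> Chris
  - employee 7 (Wendy): manager_id=2 -> Alice

SQL:
SELECT a.name, b.name AS department, c.name AS manager
FROM employees a
LEFT JOIN departments b ON a.dept_id = b.id
LEFT JOIN employees c ON a.manager_id = c.id

Result:
name  | department | manager
------+------------+--------
Aaron | Security   | NULL   
Alice | Research   | Aaron  
Tina  | Security   | NULL   
Chris | NULL       | Aaron  
Dave  | NULL       | Aaron  
Grace | Security   | Chris  
Wendy | Research   | Alice  


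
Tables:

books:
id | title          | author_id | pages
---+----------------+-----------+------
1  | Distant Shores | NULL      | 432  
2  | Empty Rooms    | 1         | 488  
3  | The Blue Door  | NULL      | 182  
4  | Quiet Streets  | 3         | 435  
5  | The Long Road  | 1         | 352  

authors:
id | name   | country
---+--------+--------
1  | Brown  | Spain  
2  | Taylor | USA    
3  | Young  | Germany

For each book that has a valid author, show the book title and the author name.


INNER JOIN keeps only books rows whose author_id matches an id in authors. Walk through each book:
  - book 1 (Distant Shores): author_id=NULL, no match -> dropped
  - book 2 (Empty Rooms): author_id=1 -> matches Brown
  - book 3 (The Blue Door): author_id=NULL, no match -> dropped
  - book 4 (Quiet Streets): author_id=3 -> matches Young
  - book 5 (The Long Road): author_id=1 -> matches Brown
So 2 of 5 rows are dropped.

SQL:
SELECT a.title, b.name AS author
FROM books a
INNER JOIN authors b ON a.author_id = b.id

Result:
title         | author
--------------+-------
Empty Rooms   | Brown 
Quiet Streets | Young 
The Long Road | Brown 


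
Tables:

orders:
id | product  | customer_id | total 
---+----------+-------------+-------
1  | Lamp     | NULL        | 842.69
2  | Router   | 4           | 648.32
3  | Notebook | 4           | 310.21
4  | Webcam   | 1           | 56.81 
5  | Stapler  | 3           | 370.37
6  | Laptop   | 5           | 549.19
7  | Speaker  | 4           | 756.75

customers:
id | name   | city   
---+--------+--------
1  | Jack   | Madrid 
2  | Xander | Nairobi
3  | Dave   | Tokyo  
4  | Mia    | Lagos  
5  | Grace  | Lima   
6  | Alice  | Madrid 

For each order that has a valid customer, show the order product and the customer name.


INNER JOIN keeps only orders rows whose customer_id matches an id in customers. Walk through each order:
  - order 1 (Lamp): customer_id=NULL, no match -> dropped
  - order 2 (Router): customer_id=4 -> matches Mia
  - order 3 (Notebook): customer_id=4 -> matches Mia
  - order 4 (Webcam): customer_id=1 -> matches Jack
  - order 5 (Stapler): customer_id=3 -> matches Dave
  - order 6 (Laptop): customer_id=5 -> matches Grace
  - order 7 (Speaker): customer_id=4 -> matches Mia
So 1 of 7 rows is dropped.

SQL:
SELECT a.product, b.name AS customer
FROM orders a
INNER JOIN customers b ON a.customer_id = b.id

Result:
product  | customer
---------+---------
Router   | Mia     
Notebook | Mia     
Webcam   | Jack    
Stapler  | Dave    
Laptop   | Grace   
Speaker  | Mia     


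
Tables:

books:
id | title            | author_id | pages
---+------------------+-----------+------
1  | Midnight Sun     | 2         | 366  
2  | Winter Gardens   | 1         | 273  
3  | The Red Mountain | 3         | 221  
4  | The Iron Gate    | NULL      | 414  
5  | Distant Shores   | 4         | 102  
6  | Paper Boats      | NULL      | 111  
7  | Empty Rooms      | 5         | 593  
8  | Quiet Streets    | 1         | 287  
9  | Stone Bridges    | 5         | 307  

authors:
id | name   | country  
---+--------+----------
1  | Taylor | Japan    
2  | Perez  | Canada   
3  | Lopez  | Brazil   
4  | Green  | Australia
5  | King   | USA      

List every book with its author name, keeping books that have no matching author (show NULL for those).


LEFT JOIN keeps every row from books (the left table); where author_id has no match in authors, the author columns become NULL. Walk through each book:
  - book 1 (Midnight Sun): author_id=2 -> matches Perez
  - book 2 (Winter Gardens): author_id=1 -> matches Taylor
  - book 3 (The Red Mountain): author_id=3 -> matches Lopez
  - book 4 (The Iron Gate): author_id=NULL, no match -> kept with NULL
  - book 5 (Distant Shores): author_id=4 -> matches Green
  - book 6 (Paper Boats): author_id=NULL, no match -> kept with NULL
  - book 7 (Empty Rooms): author_id=5 -> matches King
  - book 8 (Quiet Streets): author_id=1 -> matches Taylor
  - book 9 (Stone Bridges): author_id=5 -> matches King
All 9 rows appear; 2 have NULL author.

SQL:
SELECT a.title, b.name AS author
FROM books a
LEFT JOIN authors b ON a.author_id = b.id

Result:
title            | author
-----------------+-------
Midnight Sun     | Perez 
Winter Gardens   | Taylor
The Red Mountain | Lopez 
The Iron Gate    | NULL  
Distant Shores   | Green 
Paper Boats      | NULL  
Empty Rooms      | King  
Quiet Streets    | Taylor
Stone Bridges    | King  


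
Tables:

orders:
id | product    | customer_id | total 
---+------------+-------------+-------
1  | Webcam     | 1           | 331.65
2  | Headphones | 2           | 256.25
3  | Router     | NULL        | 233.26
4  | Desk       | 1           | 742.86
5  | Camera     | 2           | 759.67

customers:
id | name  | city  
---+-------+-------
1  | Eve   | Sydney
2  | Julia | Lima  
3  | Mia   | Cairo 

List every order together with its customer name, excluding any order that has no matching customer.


INNER JOIN keeps only orders rows whose customer_id matches an id in customers. Walk through each order:
  - order 1 (Webcam): customer_id=1 -> matches Eve
  - order 2 (Headphones): customer_id=2 -> matches Julia
  - order 3 (Router): customer_id=NULL, no match -> dropped
  - order 4 (Desk): customer_id=1 -> matches Eve
  - order 5 (Camera): customer_id=2 -> matches Julia
So 1 of 5 rows is dropped.

SQL:
SELECT a.product, b.name AS customer
FROM orders a
INNER JOIN customers b ON a.customer_id = b.id

Result:
product    | customer
-----------+---------
Webcam     | Eve     
Headphones | Julia   
Desk       | Eve     
Camera     | Julia   


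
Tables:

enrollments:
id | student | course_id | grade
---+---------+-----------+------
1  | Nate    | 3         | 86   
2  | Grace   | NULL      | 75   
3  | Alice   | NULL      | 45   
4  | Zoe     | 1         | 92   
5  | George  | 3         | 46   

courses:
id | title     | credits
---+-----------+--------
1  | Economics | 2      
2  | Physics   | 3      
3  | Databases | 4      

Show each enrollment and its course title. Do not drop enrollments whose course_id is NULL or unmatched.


LEFT JOIN keeps every row from enrollments (the left table); where course_id has no match in courses, the course columns become NULL. Walk through each enrollment:
  - enrollment 1 (Nate): course_id=3 -> matches Databases
  - enrollment 2 (Grace): course_id=NULL, no match -> kept with NULL
  - enrollment 3 (Alice): course_id=NULL, no match -> kept with NULL
  - enrollment 4 (Zoe): course_id=1 -> matches Economics
  - enrollment 5 (George): course_id=3 -> matches Databases
All 5 rows appear; 2 have NULL course.

SQL:
SELECT a.student, b.title AS course
FROM enrollments a
LEFT JOIN courses b ON a.course_id = b.id

Result:
student | course   
--------+----------
Nate    | Databases
Grace   | NULL     
Alice   | NULL     
Zoe     | Economics
George  | Databases


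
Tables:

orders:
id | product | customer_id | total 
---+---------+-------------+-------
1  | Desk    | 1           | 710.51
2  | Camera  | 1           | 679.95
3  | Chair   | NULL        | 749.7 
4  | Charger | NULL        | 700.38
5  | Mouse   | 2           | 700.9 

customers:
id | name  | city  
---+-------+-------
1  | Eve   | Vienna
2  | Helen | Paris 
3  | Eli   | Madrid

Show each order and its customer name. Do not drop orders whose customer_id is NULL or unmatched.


LEFT JOIN keeps every row from orders (the left table); where customer_id has no match in customers, the customer columns become NULL. Walk through each order:
  - order 1 (Desk): customer_id=1 -> matches Eve
  - order 2 (Camera): customer_id=1 -> matches Eve
  - order 3 (Chair): customer_id=NULL, no match -> kept with NULL
  - order 4 (Charger): customer_id=NULL, no match -> kept with NULL
  - order 5 (Mouse): customer_id=2 -> matches Helen
All 5 rows appear; 2 have NULL customer.

SQL:
SELECT a.product, b.name AS customer
FROM orders a
LEFT JOIN customers b ON a.customer_id = b.id

Result:
product | customer
--------+---------
Desk    | Eve     
Camera  | Eve     
Chair   | NULL    
Charger | NULL    
Mouse   | Helen   


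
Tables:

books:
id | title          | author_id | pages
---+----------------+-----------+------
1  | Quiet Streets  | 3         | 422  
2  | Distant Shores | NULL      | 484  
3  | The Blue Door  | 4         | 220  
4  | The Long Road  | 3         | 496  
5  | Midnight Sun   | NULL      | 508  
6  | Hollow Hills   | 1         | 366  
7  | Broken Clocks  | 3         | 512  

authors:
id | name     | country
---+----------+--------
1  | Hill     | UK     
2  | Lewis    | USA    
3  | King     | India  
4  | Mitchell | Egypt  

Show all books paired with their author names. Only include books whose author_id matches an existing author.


INNER JOIN keeps only books rows whose author_id matches an id in authors. Walk through each book:
  - book 1 (Quiet Streets): author_id=3 -> matches King
  - book 2 (Distant Shores): author_id=NULL, no match -> dropped
  - book 3 (The Blue Door): author_id=4 -> matches Mitchell
  - book 4 (The Long Road): author_id=3 -> matches King
  - book 5 (Midnight Sun): author_id=NULL, no match -> dropped
  - book 6 (Hollow Hills): author_id=1 -> matches Hill
  - book 7 (Broken Clocks): author_id=3 -> matches King
So 2 of 7 rows are dropped.

SQL:
SELECT a.title, b.name AS author
FROM books a
INNER JOIN authors b ON a.author_id = b.id

Result:
title         | author  
--------------+---------
Quiet Streets | King    
The Blue Door | Mitchell
The Long Road | King    
Hollow Hills  | Hill    
Broken Clocks | King    


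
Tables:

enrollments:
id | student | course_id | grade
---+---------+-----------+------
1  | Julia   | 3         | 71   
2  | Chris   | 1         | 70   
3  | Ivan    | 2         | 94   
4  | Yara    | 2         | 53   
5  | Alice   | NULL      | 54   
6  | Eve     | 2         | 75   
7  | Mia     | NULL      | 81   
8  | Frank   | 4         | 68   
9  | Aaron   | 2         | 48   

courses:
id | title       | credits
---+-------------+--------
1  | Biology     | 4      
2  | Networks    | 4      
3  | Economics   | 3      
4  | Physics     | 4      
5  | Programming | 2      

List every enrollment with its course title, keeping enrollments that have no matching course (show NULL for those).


LEFT JOIN keeps every row from enrollments (the left table); where course_id has no match in courses, the course columns become NULL. Walk through each enrollment:
  - enrollment 1 (Julia): course_id=3 -> matches Economics
  - enrollment 2 (Chris): course_id=1 -> matches Biology
  - enrollment 3 (Ivan): course_id=2 -> matches Networks
  - enrollment 4 (Yara): course_id=2 -> matches Networks
  - enrollment 5 (Alice): course_id=NULL, no match -> kept with NULL
  - enrollment 6 (Eve): course_id=2 -> matches Networks
  - enrollment 7 (Mia): course_id=NULL, no match -> kept with NULL
  - enrollment 8 (Frank): course_id=4 -> matches Physics
  - enrollment 9 (Aaron): course_id=2 -> matches Networks
All 9 rows appear; 2 have NULL course.

SQL:
SELECT a.student, b.title AS course
FROM enrollments a
LEFT JOIN courses b ON a.course_id = b.id

Result:
student | course   
--------+----------
Julia   | Economics
Chris   | Biology  
Ivan    | Networks 
Yara    | Networks 
Alice   | NULL     
Eve     | Networks 
Mia     | NULL     
Frank   | Physics  
Aaron   | Networks 
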